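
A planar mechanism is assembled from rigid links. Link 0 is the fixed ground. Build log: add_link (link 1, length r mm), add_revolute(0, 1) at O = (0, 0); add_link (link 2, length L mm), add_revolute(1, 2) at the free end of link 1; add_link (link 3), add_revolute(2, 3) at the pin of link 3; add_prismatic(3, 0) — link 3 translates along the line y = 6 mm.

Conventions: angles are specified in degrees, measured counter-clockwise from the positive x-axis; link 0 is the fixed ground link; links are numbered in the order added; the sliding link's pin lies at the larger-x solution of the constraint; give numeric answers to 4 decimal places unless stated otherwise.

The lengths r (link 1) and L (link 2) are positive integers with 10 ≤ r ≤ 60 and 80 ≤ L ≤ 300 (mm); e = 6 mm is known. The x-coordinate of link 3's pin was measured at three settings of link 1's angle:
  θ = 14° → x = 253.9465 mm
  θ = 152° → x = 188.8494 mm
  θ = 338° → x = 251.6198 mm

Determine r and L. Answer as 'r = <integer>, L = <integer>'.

constraint per measurement: (x − r cos θ)² + (r sin θ − e)² = L²
subtracting the θ₁ and θ₂ equations cancels the r² and L² terms:
r = (x₁² − x₂²) / (2[(x₁cos θ₁ + e sin θ₁) − (x₂cos θ₂ + e sin θ₂)]) = 35.0000 → r = 35
L² = (x₁ − r cos θ₁)² + (r sin θ₁ − e)² = 48399.9934 → L = 220.0000 → L = 220
check at θ₃=338°: x = 251.6198 (printed 251.6198) ✓

r = 35, L = 220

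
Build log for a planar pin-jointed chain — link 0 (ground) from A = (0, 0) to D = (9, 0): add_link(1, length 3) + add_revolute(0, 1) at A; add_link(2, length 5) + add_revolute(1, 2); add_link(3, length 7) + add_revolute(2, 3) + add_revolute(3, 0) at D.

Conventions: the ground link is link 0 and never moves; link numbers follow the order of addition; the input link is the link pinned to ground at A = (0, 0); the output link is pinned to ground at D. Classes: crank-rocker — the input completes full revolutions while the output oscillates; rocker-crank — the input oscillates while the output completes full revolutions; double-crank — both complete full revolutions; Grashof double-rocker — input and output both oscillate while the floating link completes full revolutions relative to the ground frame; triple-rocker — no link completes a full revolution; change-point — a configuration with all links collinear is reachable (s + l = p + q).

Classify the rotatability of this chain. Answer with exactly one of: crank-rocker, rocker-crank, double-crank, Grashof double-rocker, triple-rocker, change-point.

lengths: ground=9, input=3, coupler=5, output=7
sorted: s=3 (shortest), l=9 (longest), p+q=12
s + l = 12 vs p + q = 12
s + l = p + q → change-point (collinear configuration reachable)

change-point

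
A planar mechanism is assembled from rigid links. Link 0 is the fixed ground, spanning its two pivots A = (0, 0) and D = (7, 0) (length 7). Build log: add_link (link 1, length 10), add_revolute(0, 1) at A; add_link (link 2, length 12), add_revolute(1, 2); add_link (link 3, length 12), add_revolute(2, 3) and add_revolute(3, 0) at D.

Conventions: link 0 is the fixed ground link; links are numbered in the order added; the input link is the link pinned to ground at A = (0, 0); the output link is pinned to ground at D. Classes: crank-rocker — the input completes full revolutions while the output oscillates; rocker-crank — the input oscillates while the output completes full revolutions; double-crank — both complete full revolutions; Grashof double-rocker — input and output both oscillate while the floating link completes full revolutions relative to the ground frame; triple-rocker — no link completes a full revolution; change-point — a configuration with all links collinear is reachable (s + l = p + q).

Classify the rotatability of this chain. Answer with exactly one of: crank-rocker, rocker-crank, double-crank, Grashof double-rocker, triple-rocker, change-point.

lengths: ground=7, input=10, coupler=12, output=12
sorted: s=7 (shortest), l=12 (longest), p+q=22
s + l = 19 vs p + q = 22
s + l < p + q (Grashof) with shortest = ground link → double-crank

double-crank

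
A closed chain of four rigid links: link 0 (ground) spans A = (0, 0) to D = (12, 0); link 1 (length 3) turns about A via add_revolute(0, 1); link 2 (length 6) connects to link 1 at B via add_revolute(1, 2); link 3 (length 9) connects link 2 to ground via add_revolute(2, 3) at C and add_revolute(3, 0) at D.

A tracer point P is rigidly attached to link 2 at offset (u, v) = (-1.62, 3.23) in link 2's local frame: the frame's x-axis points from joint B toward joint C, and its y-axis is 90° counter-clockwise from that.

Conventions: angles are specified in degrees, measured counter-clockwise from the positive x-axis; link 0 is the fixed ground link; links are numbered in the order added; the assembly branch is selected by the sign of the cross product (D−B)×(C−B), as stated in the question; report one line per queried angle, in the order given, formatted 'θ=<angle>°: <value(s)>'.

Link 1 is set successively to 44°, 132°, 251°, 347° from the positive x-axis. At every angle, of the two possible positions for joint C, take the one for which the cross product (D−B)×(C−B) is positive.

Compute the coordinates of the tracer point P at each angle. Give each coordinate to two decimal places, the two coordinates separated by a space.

A=(0,0), D=(12.00,0)
θ=44°: B = A + 3.00·(cos44°, sin44°) = (2.1580, 2.0840)
θ=44°: |BD| = 10.0602
θ=44°: circle(B,6.00) ∩ circle(D,9.00): a=2.7936, h=5.3100
θ=44°:   candidates: C₊=(5.9910,6.7001) cross=53.420; C₋=(3.7910,-3.6895) cross=-53.420
θ=44°:   branch + wants cross > 0 → take C=(5.9910,6.7001) (cross=53.420)
θ=44°: ex = (C−B)/|BC| = (0.6388,0.7694); ey = (-0.7694,0.6388)
θ=44°: P = B + -1.62·ex + 3.23·ey = (-1.3619,2.9010)
θ=132°: B = A + 3.00·(cos132°, sin132°) = (-2.0074, 2.2294)
θ=132°: |BD| = 14.1837
θ=132°: circle(B,6.00) ∩ circle(D,9.00): a=5.5055, h=2.3852
θ=132°:   candidates: C₊=(3.8046,3.7196) cross=33.831; C₋=(3.0548,-0.9915) cross=-33.831
θ=132°:   branch + wants cross > 0 → take C=(3.8046,3.7196) (cross=33.831)
θ=132°: ex = (C−B)/|BC| = (0.9687,0.2484); ey = (-0.2484,0.9687)
θ=132°: P = B + -1.62·ex + 3.23·ey = (-4.3788,4.9559)
θ=251°: B = A + 3.00·(cos251°, sin251°) = (-0.9767, -2.8366)
θ=251°: |BD| = 13.2831
θ=251°: circle(B,6.00) ∩ circle(D,9.00): a=4.9477, h=3.3942
θ=251°:   candidates: C₊=(3.1320,1.5359) cross=45.085; C₋=(4.5817,-5.0959) cross=-45.085
θ=251°:   branch + wants cross > 0 → take C=(3.1320,1.5359) (cross=45.085)
θ=251°: ex = (C−B)/|BC| = (0.6848,0.7287); ey = (-0.7287,0.6848)
θ=251°: P = B + -1.62·ex + 3.23·ey = (-4.4399,-1.8053)
θ=347°: B = A + 3.00·(cos347°, sin347°) = (2.9231, -0.6749)
θ=347°: |BD| = 9.1019
θ=347°: circle(B,6.00) ∩ circle(D,9.00): a=2.0790, h=5.6283
θ=347°:   candidates: C₊=(4.5791,5.0921) cross=51.229; C₋=(5.4137,-6.1335) cross=-51.229
θ=347°:   branch + wants cross > 0 → take C=(4.5791,5.0921) (cross=51.229)
θ=347°: ex = (C−B)/|BC| = (0.2760,0.9612); ey = (-0.9612,0.2760)
θ=347°: P = B + -1.62·ex + 3.23·ey = (-0.6285,-1.3405)

θ=44°: -1.36 2.90
θ=132°: -4.38 4.96
θ=251°: -4.44 -1.81
θ=347°: -0.63 -1.34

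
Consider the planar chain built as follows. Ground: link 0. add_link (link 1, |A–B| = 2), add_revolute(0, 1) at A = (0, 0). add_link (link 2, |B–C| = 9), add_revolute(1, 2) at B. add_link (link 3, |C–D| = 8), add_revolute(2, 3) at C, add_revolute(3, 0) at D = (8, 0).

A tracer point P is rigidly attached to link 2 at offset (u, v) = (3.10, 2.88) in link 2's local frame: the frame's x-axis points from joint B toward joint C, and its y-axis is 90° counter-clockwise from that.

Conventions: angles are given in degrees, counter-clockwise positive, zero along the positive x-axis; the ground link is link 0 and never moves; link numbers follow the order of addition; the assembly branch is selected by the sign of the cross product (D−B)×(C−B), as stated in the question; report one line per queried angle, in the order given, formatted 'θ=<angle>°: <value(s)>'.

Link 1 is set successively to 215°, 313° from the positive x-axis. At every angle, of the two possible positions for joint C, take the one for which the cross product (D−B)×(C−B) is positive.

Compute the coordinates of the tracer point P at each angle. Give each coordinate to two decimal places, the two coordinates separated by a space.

A=(0,0), D=(8.00,0)
θ=215°: B = A + 2.00·(cos215°, sin215°) = (-1.6383, -1.1472)
θ=215°: |BD| = 9.7063
θ=215°: circle(B,9.00) ∩ circle(D,8.00): a=5.7289, h=6.9412
θ=215°:   candidates: C₊=(3.2301,6.4224) cross=67.373; C₋=(4.8708,-7.3626) cross=-67.373
θ=215°:   branch + wants cross > 0 → take C=(3.2301,6.4224) (cross=67.373)
θ=215°: ex = (C−B)/|BC| = (0.5409,0.8411); ey = (-0.8411,0.5409)
θ=215°: P = B + 3.10·ex + 2.88·ey = (-2.3837,3.0180)
θ=313°: B = A + 2.00·(cos313°, sin313°) = (1.3640, -1.4627)
θ=313°: |BD| = 6.7953
θ=313°: circle(B,9.00) ∩ circle(D,8.00): a=4.6485, h=7.7066
θ=313°:   candidates: C₊=(4.2447,7.0638) cross=52.368; C₋=(7.5624,-7.9880) cross=-52.368
θ=313°:   branch + wants cross > 0 → take C=(4.2447,7.0638) (cross=52.368)
θ=313°: ex = (C−B)/|BC| = (0.3201,0.9474); ey = (-0.9474,0.3201)
θ=313°: P = B + 3.10·ex + 2.88·ey = (-0.3723,2.3960)

θ=215°: -2.38 3.02
θ=313°: -0.37 2.40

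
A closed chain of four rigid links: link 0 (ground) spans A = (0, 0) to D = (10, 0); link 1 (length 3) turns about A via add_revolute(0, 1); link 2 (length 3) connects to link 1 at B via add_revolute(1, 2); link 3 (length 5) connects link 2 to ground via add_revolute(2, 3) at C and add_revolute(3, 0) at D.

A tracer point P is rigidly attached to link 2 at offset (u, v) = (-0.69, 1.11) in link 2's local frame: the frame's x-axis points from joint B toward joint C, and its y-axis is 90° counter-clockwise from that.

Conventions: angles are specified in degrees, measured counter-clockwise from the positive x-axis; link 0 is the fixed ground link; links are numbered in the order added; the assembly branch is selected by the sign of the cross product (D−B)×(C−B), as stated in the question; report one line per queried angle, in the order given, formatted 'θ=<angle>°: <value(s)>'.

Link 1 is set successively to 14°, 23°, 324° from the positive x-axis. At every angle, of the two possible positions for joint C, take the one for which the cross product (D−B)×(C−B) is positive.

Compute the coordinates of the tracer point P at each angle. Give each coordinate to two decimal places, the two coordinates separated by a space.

A=(0,0), D=(10.00,0)
θ=14°: B = A + 3.00·(cos14°, sin14°) = (2.9109, 0.7258)
θ=14°: |BD| = 7.1262
θ=14°: circle(B,3.00) ∩ circle(D,5.00): a=2.4405, h=1.7448
θ=14°:   candidates: C₊=(5.5164,2.2129) cross=12.433; C₋=(5.1610,-1.2585) cross=-12.433
θ=14°:   branch + wants cross > 0 → take C=(5.5164,2.2129) (cross=12.433)
θ=14°: ex = (C−B)/|BC| = (0.8685,0.4957); ey = (-0.4957,0.8685)
θ=14°: P = B + -0.69·ex + 1.11·ey = (1.7614,1.3477)
θ=23°: B = A + 3.00·(cos23°, sin23°) = (2.7615, 1.1722)
θ=23°: |BD| = 7.3328
θ=23°: circle(B,3.00) ∩ circle(D,5.00): a=2.5754, h=1.5386
θ=23°:   candidates: C₊=(5.5498,2.2793) cross=11.282; C₋=(5.0578,-0.7583) cross=-11.282
θ=23°:   branch + wants cross > 0 → take C=(5.5498,2.2793) (cross=11.282)
θ=23°: ex = (C−B)/|BC| = (0.9294,0.3690); ey = (-0.3690,0.9294)
θ=23°: P = B + -0.69·ex + 1.11·ey = (1.7106,1.9492)
θ=324°: B = A + 3.00·(cos324°, sin324°) = (2.4271, -1.7634)
θ=324°: |BD| = 7.7755
θ=324°: circle(B,3.00) ∩ circle(D,5.00): a=2.8589, h=0.9092
θ=324°:   candidates: C₊=(5.0053,-0.2295) cross=7.070; C₋=(5.4177,-2.0005) cross=-7.070
θ=324°:   branch + wants cross > 0 → take C=(5.0053,-0.2295) (cross=7.070)
θ=324°: ex = (C−B)/|BC| = (0.8594,0.5113); ey = (-0.5113,0.8594)
θ=324°: P = B + -0.69·ex + 1.11·ey = (1.2665,-1.1622)

θ=14°: 1.76 1.35
θ=23°: 1.71 1.95
θ=324°: 1.27 -1.16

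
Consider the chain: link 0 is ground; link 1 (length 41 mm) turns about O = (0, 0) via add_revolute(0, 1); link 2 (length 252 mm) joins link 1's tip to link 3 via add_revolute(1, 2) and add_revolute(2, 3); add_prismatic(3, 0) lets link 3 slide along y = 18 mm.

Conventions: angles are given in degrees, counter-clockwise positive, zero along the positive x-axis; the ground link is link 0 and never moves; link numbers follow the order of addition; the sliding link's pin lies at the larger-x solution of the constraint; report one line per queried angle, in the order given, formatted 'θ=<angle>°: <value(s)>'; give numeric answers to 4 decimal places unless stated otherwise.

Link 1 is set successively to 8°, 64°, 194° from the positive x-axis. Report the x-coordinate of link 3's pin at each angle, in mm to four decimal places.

geometry: r = 41 mm, L = 252 mm, e = 18 mm
θ=8°: crank pin P = (r cos θ, r sin θ) = (40.600991, 5.706097)
θ=8°: h = r sin θ − e = 5.706097 − 18 = -12.293903
θ=8°: x = r cos θ + √(L² − h²) = 40.600991 + 251.699940 = 292.300931
θ=64°: crank pin P = (r cos θ, r sin θ) = (17.973217, 36.850556)
θ=64°: h = r sin θ − e = 36.850556 − 18 = 18.850556
θ=64°: x = r cos θ + √(L² − h²) = 17.973217 + 251.293964 = 269.267181
θ=194°: crank pin P = (r cos θ, r sin θ) = (-39.782125, -9.918798)
θ=194°: h = r sin θ − e = -9.918798 − 18 = -27.918798
θ=194°: x = r cos θ + √(L² − h²) = -39.782125 + 250.448679 = 210.666554

θ=8°: 292.3009
θ=64°: 269.2672
θ=194°: 210.6666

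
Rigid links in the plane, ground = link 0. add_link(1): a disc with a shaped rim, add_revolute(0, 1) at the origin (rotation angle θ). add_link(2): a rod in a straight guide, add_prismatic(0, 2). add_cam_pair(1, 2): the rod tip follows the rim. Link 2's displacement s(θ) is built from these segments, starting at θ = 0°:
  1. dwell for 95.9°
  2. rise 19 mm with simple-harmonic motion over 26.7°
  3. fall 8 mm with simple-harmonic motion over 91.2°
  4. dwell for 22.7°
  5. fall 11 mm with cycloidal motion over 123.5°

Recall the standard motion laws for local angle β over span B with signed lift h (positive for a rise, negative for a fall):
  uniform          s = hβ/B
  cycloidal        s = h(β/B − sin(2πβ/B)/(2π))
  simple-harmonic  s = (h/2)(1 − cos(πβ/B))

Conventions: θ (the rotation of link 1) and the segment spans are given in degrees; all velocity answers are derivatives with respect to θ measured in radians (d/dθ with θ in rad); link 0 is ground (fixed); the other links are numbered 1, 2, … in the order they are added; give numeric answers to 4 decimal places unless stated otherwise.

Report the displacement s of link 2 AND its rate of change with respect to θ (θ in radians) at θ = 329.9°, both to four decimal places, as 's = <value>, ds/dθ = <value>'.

segment 1 (0° to 95.9°, dwell): s unchanged at 0.0000
segment 2 (95.9° to 122.6°, simple-harmonic, h = 19) is passed completely: s = 0.0000 + (19) = 19.0000
segment 3 (122.6° to 213.8°, simple-harmonic, h = -8) is passed completely: s = 19.0000 + (-8) = 11.0000
segment 4 (213.8° to 236.5°, dwell): s unchanged at 11.0000
θ = 329.9° falls in segment 5 (236.5° to 360°, cycloidal, h = -11): β = 329.9 − 236.5 = 93.4°, B = 123.5°; Δs = -11·(0.7563 − sin(2π·0.7563)/(2π)) = -10.0684; s = 11.0000 − 10.0684 = 0.9316
velocity in seg [236.5°–360°] (cycloidal), θ in radians: β = 93.4° = 1.6301 rad, B = 123.5° = 2.1555 rad; ds/dθ = (h/B)(1 − cos(2πβ/B)) = ((-11)/2.1555)(1 − cos(2π·0.7563)) = -4.902104 mm/rad

s = 0.9316, ds/dθ = -4.9021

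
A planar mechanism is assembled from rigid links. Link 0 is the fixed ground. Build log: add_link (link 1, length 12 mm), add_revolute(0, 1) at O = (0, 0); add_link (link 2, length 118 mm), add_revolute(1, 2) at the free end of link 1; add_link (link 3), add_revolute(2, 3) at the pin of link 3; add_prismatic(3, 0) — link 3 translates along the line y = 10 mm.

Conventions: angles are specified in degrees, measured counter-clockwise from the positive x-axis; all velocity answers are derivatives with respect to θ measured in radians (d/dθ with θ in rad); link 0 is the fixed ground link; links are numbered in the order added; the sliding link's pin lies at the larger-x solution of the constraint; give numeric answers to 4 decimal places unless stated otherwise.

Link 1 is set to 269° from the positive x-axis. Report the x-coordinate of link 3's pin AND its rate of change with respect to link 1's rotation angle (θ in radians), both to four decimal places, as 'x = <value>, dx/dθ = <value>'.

geometry: r = 12 mm, L = 118 mm, e = 10 mm
crank pin P = (r cos θ, r sin θ) = (-0.209429, -11.998172)
h = r sin θ − e = -11.998172 − 10 = -21.998172
x = r cos θ + √(L² − h²) = -0.209429 + 115.931361 = 115.721932
dx/dθ = −r sin θ − h·r cos θ/√(L² − h²) (θ in radians; h = -21.998172) = 11.958433

x = 115.7219, dx/dθ = 11.9584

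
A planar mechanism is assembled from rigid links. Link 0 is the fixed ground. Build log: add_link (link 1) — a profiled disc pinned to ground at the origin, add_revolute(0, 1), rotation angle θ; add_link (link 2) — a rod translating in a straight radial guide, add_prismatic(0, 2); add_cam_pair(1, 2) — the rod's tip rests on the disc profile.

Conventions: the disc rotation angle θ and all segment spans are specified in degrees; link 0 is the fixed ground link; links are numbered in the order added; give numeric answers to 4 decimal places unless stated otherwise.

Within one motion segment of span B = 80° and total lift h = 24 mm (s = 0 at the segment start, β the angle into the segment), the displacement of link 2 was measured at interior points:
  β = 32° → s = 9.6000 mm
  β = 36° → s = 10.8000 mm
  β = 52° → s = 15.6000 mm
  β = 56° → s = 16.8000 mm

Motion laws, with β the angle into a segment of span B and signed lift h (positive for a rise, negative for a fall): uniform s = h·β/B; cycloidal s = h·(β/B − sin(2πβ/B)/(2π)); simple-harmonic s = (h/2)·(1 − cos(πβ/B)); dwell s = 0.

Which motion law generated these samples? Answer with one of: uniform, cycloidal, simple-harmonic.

candidates at β/B = r: uniform s = h·r (linear in β); cycloidal s = h·(r − sin(2πr)/(2π)); simple-harmonic s = (h/2)(1 − cos(πr))
β=32°: printed 9.6000 | uniform 9.6000, cycloidal 7.3548, simple-harmonic 8.2918
β=36°: printed 10.8000 | uniform 10.8000, cycloidal 9.6196, simple-harmonic 10.1228
β=52°: printed 15.6000 | uniform 15.6000, cycloidal 18.6902, simple-harmonic 17.4479
β=56°: printed 16.8000 | uniform 16.8000, cycloidal 20.4328, simple-harmonic 19.0534
only one law matches every sample → uniform

uniform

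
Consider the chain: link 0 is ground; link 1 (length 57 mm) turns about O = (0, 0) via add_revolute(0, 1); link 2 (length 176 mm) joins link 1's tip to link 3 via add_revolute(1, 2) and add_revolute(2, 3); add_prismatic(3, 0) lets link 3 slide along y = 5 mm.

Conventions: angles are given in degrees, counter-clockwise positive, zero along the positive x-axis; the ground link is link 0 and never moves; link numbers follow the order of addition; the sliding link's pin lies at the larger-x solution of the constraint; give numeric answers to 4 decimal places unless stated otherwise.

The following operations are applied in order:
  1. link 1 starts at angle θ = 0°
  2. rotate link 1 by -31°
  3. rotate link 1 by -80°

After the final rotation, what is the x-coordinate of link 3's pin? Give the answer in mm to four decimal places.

geometry: r = 57 mm, L = 176 mm, e = 5 mm; θ starts at 0°
rotate link 1 by -31°: θ ← 0° -31° = -31°
rotate link 1 by -80°: θ ← -31° -80° = -111°
crank pin P = (r cos θ, r sin θ) = (-20.426973, -53.214084)
h = r sin θ − e = -53.214084 − 5 = -58.214084
x = r cos θ + √(L² − h²) = -20.426973 + 166.093710 = 145.666737

145.6667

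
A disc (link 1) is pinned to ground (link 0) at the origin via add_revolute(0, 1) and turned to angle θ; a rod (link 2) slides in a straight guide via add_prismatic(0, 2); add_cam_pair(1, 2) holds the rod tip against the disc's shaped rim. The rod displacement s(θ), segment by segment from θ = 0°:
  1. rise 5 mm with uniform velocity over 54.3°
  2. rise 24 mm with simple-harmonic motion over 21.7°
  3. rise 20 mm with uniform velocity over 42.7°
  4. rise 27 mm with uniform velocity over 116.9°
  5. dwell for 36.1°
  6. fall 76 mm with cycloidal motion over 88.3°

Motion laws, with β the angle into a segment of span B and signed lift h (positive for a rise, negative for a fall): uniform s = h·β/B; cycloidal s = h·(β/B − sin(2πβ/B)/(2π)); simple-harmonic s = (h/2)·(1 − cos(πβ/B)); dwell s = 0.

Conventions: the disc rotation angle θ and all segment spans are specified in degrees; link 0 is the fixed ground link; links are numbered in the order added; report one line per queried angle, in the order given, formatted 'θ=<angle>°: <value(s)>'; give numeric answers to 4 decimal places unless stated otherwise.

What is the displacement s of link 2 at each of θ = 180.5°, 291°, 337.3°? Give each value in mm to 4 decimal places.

segment 1 (0° to 54.3°, uniform, h = 5) is passed completely: s = 0.0000 + (5) = 5.0000
segment 2 (54.3° to 76°, simple-harmonic, h = 24) is passed completely: s = 5.0000 + (24) = 29.0000
segment 3 (76° to 118.7°, uniform, h = 20) is passed completely: s = 29.0000 + (20) = 49.0000
θ = 180.5° falls in segment 4 (118.7° to 235.6°, uniform, h = 27): β = 180.5 − 118.7 = 61.8°, B = 116.9°; Δs = 27·61.8/116.9 = 14.2737; s = 49.0000 + 14.2737 = 63.2737
segment 4 (118.7° to 235.6°, uniform, h = 27) is passed completely: s = 49.0000 + (27) = 76.0000
segment 5 (235.6° to 271.7°, dwell): s unchanged at 76.0000
θ = 291° falls in segment 6 (271.7° to 360°, cycloidal, h = -76): β = 291 − 271.7 = 19.3°, B = 88.3°; Δs = -76·(0.2186 − sin(2π·0.2186)/(2π)) = -4.7508; s = 76.0000 − 4.7508 = 71.2492
θ = 337.3° falls in segment 6 (271.7° to 360°, cycloidal, h = -76): β = 337.3 − 271.7 = 65.6°, B = 88.3°; Δs = -76·(0.7429 − sin(2π·0.7429)/(2π)) = -68.5459; s = 76.0000 − 68.5459 = 7.4541

θ=180.5°: 63.2737
θ=291°: 71.2492
θ=337.3°: 7.4541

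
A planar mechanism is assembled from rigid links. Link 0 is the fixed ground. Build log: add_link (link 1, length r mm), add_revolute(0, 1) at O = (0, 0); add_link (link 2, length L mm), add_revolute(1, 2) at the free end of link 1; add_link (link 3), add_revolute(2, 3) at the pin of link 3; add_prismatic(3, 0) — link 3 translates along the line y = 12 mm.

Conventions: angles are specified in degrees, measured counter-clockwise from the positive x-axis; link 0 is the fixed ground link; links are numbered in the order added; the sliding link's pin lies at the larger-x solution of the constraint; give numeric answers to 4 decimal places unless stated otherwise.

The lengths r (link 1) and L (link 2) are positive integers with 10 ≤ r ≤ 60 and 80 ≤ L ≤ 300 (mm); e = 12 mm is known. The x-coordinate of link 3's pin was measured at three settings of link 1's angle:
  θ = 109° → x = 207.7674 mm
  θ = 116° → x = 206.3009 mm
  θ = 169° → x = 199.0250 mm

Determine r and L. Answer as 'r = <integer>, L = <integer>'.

constraint per measurement: (x − r cos θ)² + (r sin θ − e)² = L²
subtracting the θ₁ and θ₂ equations cancels the r² and L² terms:
r = (x₁² − x₂²) / (2[(x₁cos θ₁ + e sin θ₁) − (x₂cos θ₂ + e sin θ₂)]) = 13.0002 → r = 13
L² = (x₁ − r cos θ₁)² + (r sin θ₁ − e)² = 44943.9944 → L = 212.0000 → L = 212
check at θ₃=169°: x = 199.0250 (printed 199.0250) ✓

r = 13, L = 212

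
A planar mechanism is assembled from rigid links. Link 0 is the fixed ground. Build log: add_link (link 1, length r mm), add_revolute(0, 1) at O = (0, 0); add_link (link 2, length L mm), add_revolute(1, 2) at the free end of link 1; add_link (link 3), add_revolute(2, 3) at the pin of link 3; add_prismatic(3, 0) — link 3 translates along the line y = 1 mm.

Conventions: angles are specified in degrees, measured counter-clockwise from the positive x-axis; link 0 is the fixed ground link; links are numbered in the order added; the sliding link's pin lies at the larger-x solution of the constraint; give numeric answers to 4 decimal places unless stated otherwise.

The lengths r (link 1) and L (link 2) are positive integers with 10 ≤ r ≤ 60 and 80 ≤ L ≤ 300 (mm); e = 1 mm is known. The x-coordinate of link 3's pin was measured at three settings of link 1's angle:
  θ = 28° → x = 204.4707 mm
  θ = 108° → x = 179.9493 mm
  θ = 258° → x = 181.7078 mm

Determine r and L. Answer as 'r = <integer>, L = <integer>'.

constraint per measurement: (x − r cos θ)² + (r sin θ − e)² = L²
subtracting the θ₁ and θ₂ equations cancels the r² and L² terms:
r = (x₁² − x₂²) / (2[(x₁cos θ₁ + e sin θ₁) − (x₂cos θ₂ + e sin θ₂)]) = 20.0000 → r = 20
L² = (x₁ − r cos θ₁)² + (r sin θ₁ − e)² = 34969.0118 → L = 187.0000 → L = 187
check at θ₃=258°: x = 181.7078 (printed 181.7078) ✓

r = 20, L = 187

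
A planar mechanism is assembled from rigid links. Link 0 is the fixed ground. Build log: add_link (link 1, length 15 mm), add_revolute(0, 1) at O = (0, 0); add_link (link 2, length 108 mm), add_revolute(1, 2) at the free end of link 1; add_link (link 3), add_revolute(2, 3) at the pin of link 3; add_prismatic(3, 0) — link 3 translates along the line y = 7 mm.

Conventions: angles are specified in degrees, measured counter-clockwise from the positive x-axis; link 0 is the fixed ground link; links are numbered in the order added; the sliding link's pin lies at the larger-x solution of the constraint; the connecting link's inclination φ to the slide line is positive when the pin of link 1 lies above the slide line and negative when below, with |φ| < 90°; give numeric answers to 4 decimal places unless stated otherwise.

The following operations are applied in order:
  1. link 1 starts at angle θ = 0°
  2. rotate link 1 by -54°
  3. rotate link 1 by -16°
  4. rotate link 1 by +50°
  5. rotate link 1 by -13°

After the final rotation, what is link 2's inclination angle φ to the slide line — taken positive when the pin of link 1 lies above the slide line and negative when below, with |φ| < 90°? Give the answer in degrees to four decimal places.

geometry: r = 15 mm, L = 108 mm, e = 7 mm; θ starts at 0°
rotate link 1 by -54°: θ ← 0° -54° = -54°
rotate link 1 by -16°: θ ← -54° -16° = -70°
rotate link 1 by +50°: θ ← -70° +50° = -20°
rotate link 1 by -13°: θ ← -20° -13° = -33°
h = r sin θ − e = -8.169586 − 7 = -15.169586
sin φ = h / L = -15.169586 / 108 = -0.14045913
φ = arcsin(-0.14045913) = -8.074415°

-8.0744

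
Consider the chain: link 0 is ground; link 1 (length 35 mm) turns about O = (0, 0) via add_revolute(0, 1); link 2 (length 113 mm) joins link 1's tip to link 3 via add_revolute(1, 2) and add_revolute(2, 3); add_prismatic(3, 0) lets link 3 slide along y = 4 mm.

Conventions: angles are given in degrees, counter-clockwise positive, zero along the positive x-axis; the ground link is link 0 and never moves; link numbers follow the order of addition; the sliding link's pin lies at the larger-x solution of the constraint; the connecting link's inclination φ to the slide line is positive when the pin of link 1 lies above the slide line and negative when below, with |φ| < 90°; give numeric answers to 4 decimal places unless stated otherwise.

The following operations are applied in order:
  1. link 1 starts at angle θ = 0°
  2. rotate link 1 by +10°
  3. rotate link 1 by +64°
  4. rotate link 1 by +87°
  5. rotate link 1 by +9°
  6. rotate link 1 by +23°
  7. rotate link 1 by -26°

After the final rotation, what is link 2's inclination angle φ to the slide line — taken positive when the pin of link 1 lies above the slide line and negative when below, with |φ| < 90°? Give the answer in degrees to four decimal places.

geometry: r = 35 mm, L = 113 mm, e = 4 mm; θ starts at 0°
rotate link 1 by +10°: θ ← 0° +10° = 10°
rotate link 1 by +64°: θ ← 10° +64° = 74°
rotate link 1 by +87°: θ ← 74° +87° = 161°
rotate link 1 by +9°: θ ← 161° +9° = 170°
rotate link 1 by +23°: θ ← 170° +23° = 193°
rotate link 1 by -26°: θ ← 193° -26° = 167°
h = r sin θ − e = 7.873287 − 4 = 3.873287
sin φ = h / L = 3.873287 / 113 = 0.03427688
φ = arcsin(0.03427688) = 1.964305°

1.9643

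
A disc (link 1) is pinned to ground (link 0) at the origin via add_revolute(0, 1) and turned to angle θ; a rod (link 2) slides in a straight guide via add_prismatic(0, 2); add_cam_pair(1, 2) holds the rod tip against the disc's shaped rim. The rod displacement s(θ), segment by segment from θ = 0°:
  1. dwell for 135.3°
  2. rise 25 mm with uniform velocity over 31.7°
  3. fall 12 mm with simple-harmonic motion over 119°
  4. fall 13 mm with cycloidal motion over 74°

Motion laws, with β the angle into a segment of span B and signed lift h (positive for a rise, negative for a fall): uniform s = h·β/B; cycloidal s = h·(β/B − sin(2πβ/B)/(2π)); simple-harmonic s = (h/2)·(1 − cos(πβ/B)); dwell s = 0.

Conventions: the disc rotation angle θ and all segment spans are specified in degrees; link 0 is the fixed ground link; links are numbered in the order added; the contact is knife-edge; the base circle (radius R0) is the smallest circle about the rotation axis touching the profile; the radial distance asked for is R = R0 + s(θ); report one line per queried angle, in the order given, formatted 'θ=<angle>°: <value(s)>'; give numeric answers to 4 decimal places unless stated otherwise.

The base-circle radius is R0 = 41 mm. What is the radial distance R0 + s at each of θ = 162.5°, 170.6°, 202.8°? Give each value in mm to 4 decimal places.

segment 1 (0° to 135.3°, dwell): s unchanged at 0.0000
θ = 162.5° falls in segment 2 (135.3° to 167°, uniform, h = 25): β = 162.5 − 135.3 = 27.2°, B = 31.7°; Δs = 25·27.2/31.7 = 21.4511; s = 0.0000 + 21.4511 = 21.4511
segment 2 (135.3° to 167°, uniform, h = 25) is passed completely: s = 0.0000 + (25) = 25.0000
θ = 170.6° falls in segment 3 (167° to 286°, simple-harmonic, h = -12): β = 170.6 − 167 = 3.6°, B = 119°; Δs = -12/2·(1 − cos(π·0.0303)) = -0.0271; s = 25.0000 − 0.0271 = 24.9729
θ = 202.8° falls in segment 3 (167° to 286°, simple-harmonic, h = -12): β = 202.8 − 167 = 35.8°, B = 119°; Δs = -12/2·(1 − cos(π·0.3008)) = -2.4861; s = 25.0000 − 2.4861 = 22.5139
θ=162.5°: R = R0 + s = 41 + 21.4511 = 62.4511
θ=170.6°: R = R0 + s = 41 + 24.9729 = 65.9729
θ=202.8°: R = R0 + s = 41 + 22.5139 = 63.5139

θ=162.5°: 62.4511
θ=170.6°: 65.9729
θ=202.8°: 63.5139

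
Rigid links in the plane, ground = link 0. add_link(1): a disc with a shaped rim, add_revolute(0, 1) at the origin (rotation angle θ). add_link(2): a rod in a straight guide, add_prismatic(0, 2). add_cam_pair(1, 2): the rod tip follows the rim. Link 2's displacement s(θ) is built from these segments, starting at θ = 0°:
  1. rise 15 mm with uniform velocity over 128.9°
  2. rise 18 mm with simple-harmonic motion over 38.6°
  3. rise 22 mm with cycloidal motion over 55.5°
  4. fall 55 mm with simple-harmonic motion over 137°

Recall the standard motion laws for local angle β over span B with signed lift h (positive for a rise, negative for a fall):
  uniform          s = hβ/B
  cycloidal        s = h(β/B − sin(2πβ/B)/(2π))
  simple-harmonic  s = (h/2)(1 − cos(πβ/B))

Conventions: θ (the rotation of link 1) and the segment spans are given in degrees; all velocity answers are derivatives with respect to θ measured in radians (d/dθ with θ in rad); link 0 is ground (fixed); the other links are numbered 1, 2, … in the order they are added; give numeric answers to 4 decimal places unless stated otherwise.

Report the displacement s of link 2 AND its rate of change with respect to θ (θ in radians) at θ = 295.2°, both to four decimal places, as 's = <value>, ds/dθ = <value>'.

segment 1 (0° to 128.9°, uniform, h = 15) is passed completely: s = 0.0000 + (15) = 15.0000
segment 2 (128.9° to 167.5°, simple-harmonic, h = 18) is passed completely: s = 15.0000 + (18) = 33.0000
segment 3 (167.5° to 223°, cycloidal, h = 22) is passed completely: s = 33.0000 + (22) = 55.0000
θ = 295.2° falls in segment 4 (223° to 360°, simple-harmonic, h = -55): β = 295.2 − 223 = 72.2°, B = 137°; Δs = -55/2·(1 − cos(π·0.5270)) = -29.8305; s = 55.0000 − 29.8305 = 25.1695
velocity in seg [223°–360°] (simple-harmonic), θ in radians: β = 72.2° = 1.2601 rad, B = 137° = 2.3911 rad; ds/dθ = (πh/(2B)) sin(πβ/B) = (π·(-55)/(2·2.3911)) sin(π·0.5270) = -36.001413 mm/rad

s = 25.1695, ds/dθ = -36.0014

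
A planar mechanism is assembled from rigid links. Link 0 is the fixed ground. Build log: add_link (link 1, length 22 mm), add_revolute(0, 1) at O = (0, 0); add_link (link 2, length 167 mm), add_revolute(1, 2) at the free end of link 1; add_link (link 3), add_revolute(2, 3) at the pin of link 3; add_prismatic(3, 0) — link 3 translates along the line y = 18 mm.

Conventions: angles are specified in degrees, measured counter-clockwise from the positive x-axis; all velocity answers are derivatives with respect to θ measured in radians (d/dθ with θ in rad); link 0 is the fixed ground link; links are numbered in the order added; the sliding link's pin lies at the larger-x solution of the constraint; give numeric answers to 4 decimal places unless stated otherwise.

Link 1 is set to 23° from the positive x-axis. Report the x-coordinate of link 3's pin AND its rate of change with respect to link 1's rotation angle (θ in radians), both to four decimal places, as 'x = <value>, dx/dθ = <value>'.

geometry: r = 22 mm, L = 167 mm, e = 18 mm
crank pin P = (r cos θ, r sin θ) = (20.251107, 8.596085)
h = r sin θ − e = 8.596085 − 18 = -9.403915
x = r cos θ + √(L² − h²) = 20.251107 + 166.735018 = 186.986125
dx/dθ = −r sin θ − h·r cos θ/√(L² − h²) (θ in radians; h = -9.403915) = -7.453915

x = 186.9861, dx/dθ = -7.4539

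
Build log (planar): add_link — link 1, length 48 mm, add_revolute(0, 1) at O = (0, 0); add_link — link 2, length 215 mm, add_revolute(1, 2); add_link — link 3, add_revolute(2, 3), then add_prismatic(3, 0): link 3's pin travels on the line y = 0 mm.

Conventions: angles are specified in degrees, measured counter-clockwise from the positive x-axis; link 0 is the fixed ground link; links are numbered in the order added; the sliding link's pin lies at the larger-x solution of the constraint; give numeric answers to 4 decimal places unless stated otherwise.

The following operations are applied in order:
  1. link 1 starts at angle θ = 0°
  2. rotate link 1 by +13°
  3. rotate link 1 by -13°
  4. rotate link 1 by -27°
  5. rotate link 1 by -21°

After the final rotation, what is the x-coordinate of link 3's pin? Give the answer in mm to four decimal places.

geometry: r = 48 mm, L = 215 mm, e = 0 mm; θ starts at 0°
rotate link 1 by +13°: θ ← 0° +13° = 13°
rotate link 1 by -13°: θ ← 13° -13° = 0°
rotate link 1 by -27°: θ ← 0° -27° = -27°
rotate link 1 by -21°: θ ← -27° -21° = -48°
crank pin P = (r cos θ, r sin θ) = (32.118269, -35.670952)
h = r sin θ − e = -35.670952 − 0 = -35.670952
x = r cos θ + √(L² − h²) = 32.118269 + 212.020242 = 244.138512

244.1385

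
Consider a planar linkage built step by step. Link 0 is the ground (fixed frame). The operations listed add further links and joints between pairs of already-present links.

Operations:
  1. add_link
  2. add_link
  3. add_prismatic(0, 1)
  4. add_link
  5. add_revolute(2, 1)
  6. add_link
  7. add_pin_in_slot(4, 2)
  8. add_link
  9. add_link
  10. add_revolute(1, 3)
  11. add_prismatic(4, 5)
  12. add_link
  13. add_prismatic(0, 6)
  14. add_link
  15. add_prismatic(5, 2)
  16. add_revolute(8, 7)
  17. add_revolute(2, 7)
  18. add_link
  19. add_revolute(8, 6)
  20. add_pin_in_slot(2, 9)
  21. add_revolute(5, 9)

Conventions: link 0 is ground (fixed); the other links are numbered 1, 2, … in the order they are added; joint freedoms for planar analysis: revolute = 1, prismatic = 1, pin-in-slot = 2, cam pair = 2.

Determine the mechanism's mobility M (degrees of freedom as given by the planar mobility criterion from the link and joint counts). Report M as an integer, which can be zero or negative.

(L,J1,J2)=(1,0,0); link0 fixed
link1: (2,0,0)
link2: (3,0,0)
P 0-1 [J1]: (3,1,0)
link3: (4,1,0)
R 2-1 [J1]: (4,2,0)
link4: (5,2,0)
PS 4-2 [J2]: (5,2,1)
link5: (6,2,1)
link6: (7,2,1)
R 1-3 [J1]: (7,3,1)
P 4-5 [J1]: (7,4,1)
link7: (8,4,1)
P 0-6 [J1]: (8,5,1)
link8: (9,5,1)
P 5-2 [J1]: (9,6,1)
R 8-7 [J1]: (9,7,1)
R 2-7 [J1]: (9,8,1)
link9: (10,8,1)
R 8-6 [J1]: (10,9,1)
PS 2-9 [J2]: (10,9,2)
R 5-9 [J1]: (10,10,2)
Grübler: 3·9 − 2·10 − 2 = 5

M = 5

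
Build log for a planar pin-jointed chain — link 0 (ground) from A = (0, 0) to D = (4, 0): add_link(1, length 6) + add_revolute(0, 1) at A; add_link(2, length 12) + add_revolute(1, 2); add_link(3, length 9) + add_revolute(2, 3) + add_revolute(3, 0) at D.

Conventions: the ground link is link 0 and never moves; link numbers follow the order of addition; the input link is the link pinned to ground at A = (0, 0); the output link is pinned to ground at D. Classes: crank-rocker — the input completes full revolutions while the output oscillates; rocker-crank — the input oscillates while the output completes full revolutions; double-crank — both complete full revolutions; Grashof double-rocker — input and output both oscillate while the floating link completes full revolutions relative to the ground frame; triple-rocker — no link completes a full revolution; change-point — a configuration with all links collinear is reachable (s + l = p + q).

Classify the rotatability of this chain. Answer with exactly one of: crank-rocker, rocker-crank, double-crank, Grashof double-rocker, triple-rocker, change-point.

lengths: ground=4, input=6, coupler=12, output=9
sorted: s=4 (shortest), l=12 (longest), p+q=15
s + l = 16 vs p + q = 15
s + l > p + q → non-Grashof → no link fully rotates → triple-rocker

triple-rocker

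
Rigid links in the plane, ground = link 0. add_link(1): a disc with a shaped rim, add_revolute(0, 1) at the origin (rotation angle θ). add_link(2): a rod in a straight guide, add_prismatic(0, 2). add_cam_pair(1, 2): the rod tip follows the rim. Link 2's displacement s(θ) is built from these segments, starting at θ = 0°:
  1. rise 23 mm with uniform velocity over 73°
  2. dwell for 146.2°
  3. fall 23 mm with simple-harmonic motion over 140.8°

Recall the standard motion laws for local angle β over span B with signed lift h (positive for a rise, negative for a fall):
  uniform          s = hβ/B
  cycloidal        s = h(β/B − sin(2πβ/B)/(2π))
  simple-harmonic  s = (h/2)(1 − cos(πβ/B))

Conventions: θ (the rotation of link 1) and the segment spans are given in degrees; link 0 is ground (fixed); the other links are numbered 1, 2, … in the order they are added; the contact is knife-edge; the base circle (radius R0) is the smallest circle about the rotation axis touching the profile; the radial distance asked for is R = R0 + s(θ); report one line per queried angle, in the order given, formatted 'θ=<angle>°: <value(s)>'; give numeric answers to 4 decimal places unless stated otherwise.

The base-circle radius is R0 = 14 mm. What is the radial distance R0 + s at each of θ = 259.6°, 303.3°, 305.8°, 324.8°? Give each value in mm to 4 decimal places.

segment 1 (0° to 73°, uniform, h = 23) is passed completely: s = 0.0000 + (23) = 23.0000
segment 2 (73° to 219.2°, dwell): s unchanged at 23.0000
θ = 259.6° falls in segment 3 (219.2° to 360°, simple-harmonic, h = -23): β = 259.6 − 219.2 = 40.4°, B = 140.8°; Δs = -23/2·(1 − cos(π·0.2869)) = -4.3643; s = 23.0000 − 4.3643 = 18.6357
θ = 303.3° falls in segment 3 (219.2° to 360°, simple-harmonic, h = -23): β = 303.3 − 219.2 = 84.1°, B = 140.8°; Δs = -23/2·(1 − cos(π·0.5973)) = -14.9608; s = 23.0000 − 14.9608 = 8.0392
θ = 305.8° falls in segment 3 (219.2° to 360°, simple-harmonic, h = -23): β = 305.8 − 219.2 = 86.6°, B = 140.8°; Δs = -23/2·(1 − cos(π·0.6151)) = -15.5669; s = 23.0000 − 15.5669 = 7.4331
θ = 324.8° falls in segment 3 (219.2° to 360°, simple-harmonic, h = -23): β = 324.8 − 219.2 = 105.6°, B = 140.8°; Δs = -23/2·(1 − cos(π·0.7500)) = -19.6317; s = 23.0000 − 19.6317 = 3.3683
θ=259.6°: R = R0 + s = 14 + 18.6357 = 32.6357
θ=303.3°: R = R0 + s = 14 + 8.0392 = 22.0392
θ=305.8°: R = R0 + s = 14 + 7.4331 = 21.4331
θ=324.8°: R = R0 + s = 14 + 3.3683 = 17.3683

θ=259.6°: 32.6357
θ=303.3°: 22.0392
θ=305.8°: 21.4331
θ=324.8°: 17.3683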